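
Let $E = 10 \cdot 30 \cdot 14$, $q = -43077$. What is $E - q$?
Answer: $47277$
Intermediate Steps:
$E = 4200$ ($E = 300 \cdot 14 = 4200$)
$E - q = 4200 - -43077 = 4200 + 43077 = 47277$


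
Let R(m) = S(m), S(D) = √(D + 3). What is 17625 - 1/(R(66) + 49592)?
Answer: 43346332662283/2459366395 + √69/2459366395 ≈ 17625.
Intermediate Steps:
S(D) = √(3 + D)
R(m) = √(3 + m)
17625 - 1/(R(66) + 49592) = 17625 - 1/(√(3 + 66) + 49592) = 17625 - 1/(√69 + 49592) = 17625 - 1/(49592 + √69)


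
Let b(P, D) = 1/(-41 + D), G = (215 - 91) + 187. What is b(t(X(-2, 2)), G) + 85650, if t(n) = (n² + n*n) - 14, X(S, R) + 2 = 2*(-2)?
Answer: 23125501/270 ≈ 85650.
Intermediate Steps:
X(S, R) = -6 (X(S, R) = -2 + 2*(-2) = -2 - 4 = -6)
t(n) = -14 + 2*n² (t(n) = (n² + n²) - 14 = 2*n² - 14 = -14 + 2*n²)
G = 311 (G = 124 + 187 = 311)
b(t(X(-2, 2)), G) + 85650 = 1/(-41 + 311) + 85650 = 1/270 + 85650 = 23125501/270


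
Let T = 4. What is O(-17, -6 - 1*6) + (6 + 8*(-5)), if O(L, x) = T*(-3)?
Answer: -46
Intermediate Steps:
O(L, x) = -12 (O(L, x) = 4*(-3) = -12)
O(-17, -6 - 1*6) + (6 + 8*(-5)) = -12 + (6 + 8*(-5)) = -12 + (6 - 40) = -12 - 34 = -46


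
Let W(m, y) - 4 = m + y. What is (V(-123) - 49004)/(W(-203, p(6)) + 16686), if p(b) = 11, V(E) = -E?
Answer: -48881/16498 ≈ -2.9628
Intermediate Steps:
W(m, y) = 4 + m + y (W(m, y) = 4 + (m + y) = 4 + m + y)
(V(-123) - 49004)/(W(-203, p(6)) + 16686) = (-1*(-123) - 49004)/((4 - 203 + 11) + 16686) = (123 - 49004)/(-188 + 16686) = -48881/16498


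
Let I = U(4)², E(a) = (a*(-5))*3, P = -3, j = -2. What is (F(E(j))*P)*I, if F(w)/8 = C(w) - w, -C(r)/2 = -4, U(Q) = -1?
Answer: 528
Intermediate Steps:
E(a) = -15*a (E(a) = -5*a*3 = -15*a)
C(r) = 8 (C(r) = -2*(-4) = 8)
I = 1 (I = (-1)² = 1)
F(w) = 64 - 8*w (F(w) = 8*(8 - w) = 64 - 8*w)
(F(E(j))*P)*I = ((64 - (-120)*(-2))*(-3))*1 = ((64 - 8*30)*(-3))*1 = ((64 - 240)*(-3))*1 = -176*(-3)*1 = 528*1 = 528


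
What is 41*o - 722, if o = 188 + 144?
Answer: 12890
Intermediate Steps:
o = 332
41*o - 722 = 41*332 - 722 = 13612 - 722 = 12890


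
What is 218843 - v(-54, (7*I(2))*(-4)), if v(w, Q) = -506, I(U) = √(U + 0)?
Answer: 219349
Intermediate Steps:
I(U) = √U
218843 - v(-54, (7*I(2))*(-4)) = 218843 - 1*(-506) = 218843 + 506 = 219349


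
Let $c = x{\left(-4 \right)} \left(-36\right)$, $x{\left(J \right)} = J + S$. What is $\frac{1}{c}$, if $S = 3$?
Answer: $\frac{1}{36} \approx 0.027778$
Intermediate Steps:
$x{\left(J \right)} = 3 + J$ ($x{\left(J \right)} = J + 3 = 3 + J$)
$c = 36$ ($c = \left(3 - 4\right) \left(-36\right) = \left(-1\right) \left(-36\right) = 36$)
$\frac{1}{c} = \frac{1}{36}$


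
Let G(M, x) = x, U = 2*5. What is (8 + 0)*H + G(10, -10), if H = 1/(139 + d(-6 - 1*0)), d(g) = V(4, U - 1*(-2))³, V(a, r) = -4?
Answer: -742/75 ≈ -9.8933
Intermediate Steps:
U = 10
d(g) = -64 (d(g) = (-4)³ = -64)
H = 1/75 (H = 1/(139 - 64) = 1/75 ≈ 0.013333)
(8 + 0)*H + G(10, -10) = (8 + 0)*(1/75) - 10 = 8*(1/75) - 10 = 8/75 - 10 = -742/75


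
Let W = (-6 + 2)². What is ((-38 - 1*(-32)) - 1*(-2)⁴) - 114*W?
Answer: -1846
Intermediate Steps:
W = 16 (W = (-4)² = 16)
((-38 - 1*(-32)) - 1*(-2)⁴) - 114*W = ((-38 - 1*(-32)) - 1*(-2)⁴) - 114*16 = ((-38 + 32) - 1*16) - 1824 = (-6 - 16) - 1824 = -22 - 1824 = -1846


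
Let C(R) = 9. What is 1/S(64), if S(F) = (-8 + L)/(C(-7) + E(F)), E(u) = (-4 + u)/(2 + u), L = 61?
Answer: 109/583 ≈ 0.18696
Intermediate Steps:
E(u) = (-4 + u)/(2 + u)
S(F) = 53/(9 + (-4 + F)/(2 + F)) (S(F) = (-8 + 61)/(9 + (-4 + F)/(2 + F)) = 53/(9 + (-4 + F)/(2 + F)))
1/S(64) = 1/(53*(2 + 64)/(2*(7 + 5*64))) = 1/((53/2)*66/(7 + 320)) = 1/((53/2)*66/327) = 1/((53/2)*(1/327)*66) = 1/(583/109) = 109/583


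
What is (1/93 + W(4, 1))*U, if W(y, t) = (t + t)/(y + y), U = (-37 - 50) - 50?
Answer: -13289/372 ≈ -35.723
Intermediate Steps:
U = -137 (U = -87 - 50 = -137)
W(y, t) = t/y (W(y, t) = (2*t)/((2*y)) = (2*t)*(1/(2*y)) = t/y)
(1/93 + W(4, 1))*U = (1/93 + 1/4)*(-137) = (97/372)*(-137) = -13289/372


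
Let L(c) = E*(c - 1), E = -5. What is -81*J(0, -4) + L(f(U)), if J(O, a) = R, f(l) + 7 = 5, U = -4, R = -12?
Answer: 987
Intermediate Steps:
f(l) = -2 (f(l) = -7 + 5 = -2)
J(O, a) = -12
L(c) = 5 - 5*c (L(c) = -5*(c - 1) = -5*(-1 + c) = 5 - 5*c)
-81*J(0, -4) + L(f(U)) = -81*(-12) + (5 - 5*(-2)) = 972 + (5 + 10) = 972 + 15 = 987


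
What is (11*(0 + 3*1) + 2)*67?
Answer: 2345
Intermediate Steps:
(11*(0 + 3*1) + 2)*67 = (11*(0 + 3) + 2)*67 = (11*3 + 2)*67 = (33 + 2)*67 = 35*67 = 2345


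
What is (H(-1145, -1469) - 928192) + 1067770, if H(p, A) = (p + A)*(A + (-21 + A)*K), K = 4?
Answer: 19558984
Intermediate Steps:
H(p, A) = (-84 + 5*A)*(A + p) (H(p, A) = (p + A)*(A + (-21 + A)*4) = (A + p)*(A + (-84 + 4*A)) = (A + p)*(-84 + 5*A) = (-84 + 5*A)*(A + p))
(H(-1145, -1469) - 928192) + 1067770 = ((-84*(-1469) - 84*(-1145) + 5*(-1469)² + 5*(-1469)*(-1145)) - 928192) + 1067770 = ((123396 + 96180 + 5*2157961 + 8410025) - 928192) + 1067770 = ((123396 + 96180 + 10789805 + 8410025) - 928192) + 1067770 = (19419406 - 928192) + 1067770 = 18491214 + 1067770 = 19558984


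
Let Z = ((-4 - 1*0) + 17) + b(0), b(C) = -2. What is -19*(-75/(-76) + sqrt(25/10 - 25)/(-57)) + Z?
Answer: -31/4 + I*sqrt(10)/2 ≈ -7.75 + 1.5811*I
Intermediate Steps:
Z = 11 (Z = ((-4 - 1*0) + 17) - 2 = ((-4 + 0) + 17) - 2 = (-4 + 17) - 2 = 13 - 2 = 11)
-19*(-75/(-76) + sqrt(25/10 - 25)/(-57)) + Z = -19*(-75/(-76) + sqrt(25/10 - 25)/(-57)) + 11 = -19*(-75*(-1/76) + sqrt(25*(1/10) - 25)*(-1/57)) + 11 = -19*(75/76 + sqrt(5/2 - 25)*(-1/57)) + 11 = -19*(75/76 + sqrt(-45/2)*(-1/57)) + 11 = -19*(75/76 + (3*I*sqrt(10)/2)*(-1/57)) + 11 = -19*(75/76 - I*sqrt(10)/38) + 11 = (-75/4 + I*sqrt(10)/2) + 11 = -31/4 + I*sqrt(10)/2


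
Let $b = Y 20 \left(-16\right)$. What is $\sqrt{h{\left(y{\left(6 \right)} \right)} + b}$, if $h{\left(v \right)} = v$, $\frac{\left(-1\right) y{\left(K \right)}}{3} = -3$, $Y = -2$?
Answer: $\sqrt{649} \approx 25.475$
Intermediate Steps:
$y{\left(K \right)} = 9$ ($y{\left(K \right)} = \left(-3\right) \left(-3\right) = 9$)
$b = 640$ ($b = \left(-2\right) 20 \left(-16\right) = \left(-40\right) \left(-16\right) = 640$)
$\sqrt{h{\left(y{\left(6 \right)} \right)} + b} = \sqrt{9 + 640} = \sqrt{649}$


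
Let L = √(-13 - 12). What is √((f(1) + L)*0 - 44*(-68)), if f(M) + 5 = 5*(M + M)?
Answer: 4*√187 ≈ 54.699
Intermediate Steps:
L = 5*I (L = √(-25) = 5*I ≈ 5.0*I)
f(M) = -5 + 10*M (f(M) = -5 + 5*(M + M) = -5 + 5*(2*M) = -5 + 10*M)
√((f(1) + L)*0 - 44*(-68)) = √(((-5 + 10*1) + 5*I)*0 - 44*(-68)) = √(((-5 + 10) + 5*I)*0 + 2992) = √((5 + 5*I)*0 + 2992) = √(0 + 2992) = √2992 = 4*√187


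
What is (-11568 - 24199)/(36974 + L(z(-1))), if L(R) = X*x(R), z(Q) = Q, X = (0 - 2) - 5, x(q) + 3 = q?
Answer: -35767/37002 ≈ -0.96662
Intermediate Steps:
x(q) = -3 + q
X = -7 (X = -2 - 5 = -7)
L(R) = 21 - 7*R (L(R) = -7*(-3 + R) = 21 - 7*R)
(-11568 - 24199)/(36974 + L(z(-1))) = (-11568 - 24199)/(36974 + (21 - 7*(-1))) = -35767/(36974 + (21 + 7)) = -35767/(36974 + 28) = -35767/37002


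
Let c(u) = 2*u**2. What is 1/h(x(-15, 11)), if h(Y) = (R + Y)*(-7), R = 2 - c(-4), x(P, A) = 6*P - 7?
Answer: 1/889 ≈ 0.0011249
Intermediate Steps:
x(P, A) = -7 + 6*P
R = -30 (R = 2 - 2*(-4)**2 = 2 - 2*16 = 2 - 1*32 = 2 - 32 = -30)
h(Y) = 210 - 7*Y (h(Y) = (-30 + Y)*(-7) = 210 - 7*Y)
1/h(x(-15, 11)) = 1/(210 - 7*(-7 + 6*(-15))) = 1/(210 - 7*(-7 - 90)) = 1/(210 - 7*(-97)) = 1/(210 + 679) = 1/889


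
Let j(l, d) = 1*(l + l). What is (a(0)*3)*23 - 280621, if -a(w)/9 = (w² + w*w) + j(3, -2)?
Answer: -284347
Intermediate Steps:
j(l, d) = 2*l (j(l, d) = 1*(2*l) = 2*l)
a(w) = -54 - 18*w² (a(w) = -9*((w² + w*w) + 2*3) = -9*((w² + w²) + 6) = -9*(2*w² + 6) = -9*(6 + 2*w²) = -54 - 18*w²)
(a(0)*3)*23 - 280621 = ((-54 - 18*0²)*3)*23 - 280621 = ((-54 - 18*0)*3)*23 - 280621 = ((-54 + 0)*3)*23 - 280621 = -54*3*23 - 280621 = -162*23 - 280621 = -3726 - 280621 = -284347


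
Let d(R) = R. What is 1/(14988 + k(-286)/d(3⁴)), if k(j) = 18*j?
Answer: 9/134320 ≈ 6.7004e-5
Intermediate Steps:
1/(14988 + k(-286)/d(3⁴)) = 1/(14988 + (18*(-286))/(3⁴)) = 1/(14988 - 5148/81) = 1/(14988 - 5148*1/81) = 1/(14988 - 572/9) = 1/(134320/9) = 9/134320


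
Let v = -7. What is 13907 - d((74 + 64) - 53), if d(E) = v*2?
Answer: 13921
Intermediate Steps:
d(E) = -14 (d(E) = -7*2 = -14)
13907 - d((74 + 64) - 53) = 13907 - 1*(-14) = 13907 + 14 = 13921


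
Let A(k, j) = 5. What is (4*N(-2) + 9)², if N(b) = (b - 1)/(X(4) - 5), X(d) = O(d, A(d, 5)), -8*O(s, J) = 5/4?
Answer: 388129/3025 ≈ 128.31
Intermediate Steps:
O(s, J) = -5/32 (O(s, J) = -5/(8*4) = -⅛*5/4 = -5/32)
X(d) = -5/32
N(b) = 32/165 - 32*b/165 (N(b) = (b - 1)/(-5/32 - 5) = (-1 + b)/(-165/32) = (-1 + b)*(-32/165) = 32/165 - 32*b/165)
(4*N(-2) + 9)² = (4*(32/165 - 32/165*(-2)) + 9)² = (4*(32/165 + 64/165) + 9)² = (4*(32/55) + 9)² = (128/55 + 9)² = (623/55)² = 388129/3025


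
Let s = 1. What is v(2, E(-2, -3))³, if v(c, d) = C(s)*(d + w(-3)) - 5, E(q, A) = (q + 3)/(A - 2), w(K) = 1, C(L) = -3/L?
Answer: -50653/125 ≈ -405.22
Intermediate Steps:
E(q, A) = (3 + q)/(-2 + A)
v(c, d) = -8 - 3*d (v(c, d) = (-3/1)*(d + 1) - 5 = (-3*1)*(1 + d) - 5 = -3*(1 + d) - 5 = (-3 - 3*d) - 5 = -8 - 3*d)
v(2, E(-2, -3))³ = (-8 - 3*(3 - 2)/(-2 - 3))³ = (-8 - 3/(-5))³ = (-8 - (-3)/5)³ = (-8 - 3*(-⅕))³ = (-8 + ⅗)³ = (-37/5)³ = -50653/125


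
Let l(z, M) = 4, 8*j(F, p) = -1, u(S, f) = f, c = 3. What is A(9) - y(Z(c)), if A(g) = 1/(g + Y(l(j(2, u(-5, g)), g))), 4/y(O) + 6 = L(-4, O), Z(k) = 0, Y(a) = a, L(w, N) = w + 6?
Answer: 14/13 ≈ 1.0769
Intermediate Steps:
j(F, p) = -1/8 (j(F, p) = (1/8)*(-1) = -1/8)
L(w, N) = 6 + w
y(O) = -1 (y(O) = 4/(-6 + (6 - 4)) = 4/(-6 + 2) = 4/(-4) = 4*(-1/4) = -1)
A(g) = 1/(4 + g) (A(g) = 1/(g + 4) = 1/(4 + g))
A(9) - y(Z(c)) = 1/(4 + 9) - 1*(-1) = 1/13 + 1 = 14/13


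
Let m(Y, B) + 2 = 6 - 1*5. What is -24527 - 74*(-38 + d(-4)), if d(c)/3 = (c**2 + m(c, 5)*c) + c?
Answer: -25267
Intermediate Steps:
m(Y, B) = -1 (m(Y, B) = -2 + (6 - 1*5) = -2 + (6 - 5) = -2 + 1 = -1)
d(c) = 3*c**2 (d(c) = 3*((c**2 - c) + c) = 3*c**2)
-24527 - 74*(-38 + d(-4)) = -24527 - 74*(-38 + 3*(-4)**2) = -24527 - 74*(-38 + 3*16) = -24527 - 74*(-38 + 48) = -24527 - 74*10 = -24527 - 740 = -25267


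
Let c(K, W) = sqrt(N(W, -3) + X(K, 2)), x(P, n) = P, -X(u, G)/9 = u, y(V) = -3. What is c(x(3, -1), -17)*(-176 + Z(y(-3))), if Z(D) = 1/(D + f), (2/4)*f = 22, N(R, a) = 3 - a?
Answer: -7215*I*sqrt(21)/41 ≈ -806.42*I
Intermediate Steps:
X(u, G) = -9*u
f = 44 (f = 2*22 = 44)
Z(D) = 1/(44 + D) (Z(D) = 1/(D + 44) = 1/(44 + D))
c(K, W) = sqrt(6 - 9*K) (c(K, W) = sqrt((3 - 1*(-3)) - 9*K) = sqrt((3 + 3) - 9*K) = sqrt(6 - 9*K))
c(x(3, -1), -17)*(-176 + Z(y(-3))) = sqrt(6 - 9*3)*(-176 + 1/(44 - 3)) = sqrt(6 - 27)*(-176 + 1/41) = sqrt(-21)*(-176 + 1/41) = (I*sqrt(21))*(-7215/41) = -7215*I*sqrt(21)/41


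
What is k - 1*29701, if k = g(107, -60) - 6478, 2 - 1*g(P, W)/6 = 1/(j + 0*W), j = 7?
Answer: -253175/7 ≈ -36168.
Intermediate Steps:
g(P, W) = 78/7 (g(P, W) = 12 - 6/(7 + 0*W) = 12 - 6/(7 + 0) = 12 - 6/7 = 78/7)
k = -45268/7 (k = 78/7 - 6478 = -45268/7 ≈ -6466.9)
k - 1*29701 = -45268/7 - 1*29701 = -45268/7 - 29701 = -253175/7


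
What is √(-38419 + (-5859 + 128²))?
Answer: I*√27894 ≈ 167.01*I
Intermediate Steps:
√(-38419 + (-5859 + 128²)) = √(-38419 + (-5859 + 16384)) = √(-38419 + 10525) = √(-27894) = I*√27894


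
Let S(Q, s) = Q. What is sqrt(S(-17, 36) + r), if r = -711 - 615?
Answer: I*sqrt(1343) ≈ 36.647*I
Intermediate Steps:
r = -1326
sqrt(S(-17, 36) + r) = sqrt(-17 - 1326) = sqrt(-1343) = I*sqrt(1343)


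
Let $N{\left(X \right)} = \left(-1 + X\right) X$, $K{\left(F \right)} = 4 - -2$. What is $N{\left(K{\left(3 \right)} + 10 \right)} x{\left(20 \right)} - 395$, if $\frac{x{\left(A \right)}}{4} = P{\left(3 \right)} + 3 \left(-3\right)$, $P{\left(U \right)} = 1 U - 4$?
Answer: $-9995$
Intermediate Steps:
$P{\left(U \right)} = -4 + U$ ($P{\left(U \right)} = U - 4 = -4 + U$)
$K{\left(F \right)} = 6$ ($K{\left(F \right)} = 4 + 2 = 6$)
$x{\left(A \right)} = -40$ ($x{\left(A \right)} = 4 \left(\left(-4 + 3\right) + 3 \left(-3\right)\right) = 4 \left(-1 - 9\right) = 4 \left(-10\right) = -40$)
$N{\left(X \right)} = X \left(-1 + X\right)$
$N{\left(K{\left(3 \right)} + 10 \right)} x{\left(20 \right)} - 395 = \left(6 + 10\right) \left(-1 + \left(6 + 10\right)\right) \left(-40\right) - 395 = 16 \left(-1 + 16\right) \left(-40\right) - 395 = 16 \cdot 15 \left(-40\right) - 395 = 240 \left(-40\right) - 395 = -9600 - 395 = -9995$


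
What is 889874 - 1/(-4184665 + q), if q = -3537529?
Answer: 6871779663557/7722194 ≈ 8.8987e+5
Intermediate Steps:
889874 - 1/(-4184665 + q) = 889874 - 1/(-4184665 - 3537529) = 889874 - 1/(-7722194) = 889874 - 1*(-1/7722194) = 889874 + 1/7722194 = 6871779663557/7722194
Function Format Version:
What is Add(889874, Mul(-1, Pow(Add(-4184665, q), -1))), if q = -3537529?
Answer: Rational(6871779663557, 7722194) ≈ 8.8987e+5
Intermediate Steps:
Add(889874, Mul(-1, Pow(Add(-4184665, q), -1))) = Add(889874, Mul(-1, Pow(Add(-4184665, -3537529), -1))) = Add(889874, Mul(-1, Pow(-7722194, -1))) = Add(889874, Mul(-1, Rational(-1, 7722194))) = Add(889874, Rational(1, 7722194)) = Rational(6871779663557, 7722194)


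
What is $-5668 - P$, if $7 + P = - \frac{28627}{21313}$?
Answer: $- \frac{120624266}{21313} \approx -5659.7$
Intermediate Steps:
$P = - \frac{177818}{21313}$ ($P = -7 - \frac{28627}{21313} = - \frac{177818}{21313} \approx -8.3432$)
$-5668 - P = -5668 - - \frac{177818}{21313} = -5668 + \frac{177818}{21313} = - \frac{120624266}{21313}$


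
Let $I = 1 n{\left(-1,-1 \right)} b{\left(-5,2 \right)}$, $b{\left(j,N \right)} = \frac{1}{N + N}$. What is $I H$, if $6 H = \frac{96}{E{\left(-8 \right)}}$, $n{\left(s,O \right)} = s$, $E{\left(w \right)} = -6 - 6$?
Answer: $\frac{1}{3} \approx 0.33333$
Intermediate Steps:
$E{\left(w \right)} = -12$ ($E{\left(w \right)} = -6 - 6 = -12$)
$b{\left(j,N \right)} = \frac{1}{2 N}$
$H = - \frac{4}{3}$ ($H = \frac{96 \frac{1}{-12}}{6} = \frac{96 \left(- \frac{1}{12}\right)}{6} = \frac{1}{6} \left(-8\right) = - \frac{4}{3} \approx -1.3333$)
$I = - \frac{1}{4}$ ($I = 1 \left(-1\right) \frac{1}{2 \cdot 2} = - \frac{1}{2 \cdot 2} = \left(-1\right) \frac{1}{4} = - \frac{1}{4} \approx -0.25$)
$I H = \left(- \frac{1}{4}\right) \left(- \frac{4}{3}\right) = \frac{1}{3}$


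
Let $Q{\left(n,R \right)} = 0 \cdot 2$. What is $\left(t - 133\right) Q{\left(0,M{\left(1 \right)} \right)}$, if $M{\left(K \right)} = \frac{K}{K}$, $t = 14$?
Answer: $0$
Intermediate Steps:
$M{\left(K \right)} = 1$
$Q{\left(n,R \right)} = 0$
$\left(t - 133\right) Q{\left(0,M{\left(1 \right)} \right)} = \left(14 - 133\right) 0 = \left(-119\right) 0 = 0$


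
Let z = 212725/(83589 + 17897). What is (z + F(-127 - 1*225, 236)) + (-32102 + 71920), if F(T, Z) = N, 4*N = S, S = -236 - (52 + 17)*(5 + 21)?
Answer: 1994839064/50743 ≈ 39313.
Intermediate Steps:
S = -2030 (S = -236 - 69*26 = -236 - 1*1794 = -236 - 1794 = -2030)
N = -1015/2 (N = (¼)*(-2030) = -1015/2 ≈ -507.50)
F(T, Z) = -1015/2
z = 212725/101486 ≈ 2.0961
(z + F(-127 - 1*225, 236)) + (-32102 + 71920) = (212725/101486 - 1015/2) + (-32102 + 71920) = -25645710/50743 + 39818 = 1994839064/50743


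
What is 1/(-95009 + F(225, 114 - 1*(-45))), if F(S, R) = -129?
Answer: -1/95138 ≈ -1.0511e-5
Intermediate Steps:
1/(-95009 + F(225, 114 - 1*(-45))) = 1/(-95009 - 129) = 1/(-95138) = -1/95138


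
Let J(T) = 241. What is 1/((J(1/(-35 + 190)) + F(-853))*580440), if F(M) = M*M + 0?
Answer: 1/422473254000 ≈ 2.3670e-12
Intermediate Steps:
F(M) = M² (F(M) = M² + 0 = M²)
1/((J(1/(-35 + 190)) + F(-853))*580440) = 1/((241 + (-853)²)*580440) = (1/580440)/(241 + 727609) = (1/580440)/727850 = (1/727850)*(1/580440) = 1/422473254000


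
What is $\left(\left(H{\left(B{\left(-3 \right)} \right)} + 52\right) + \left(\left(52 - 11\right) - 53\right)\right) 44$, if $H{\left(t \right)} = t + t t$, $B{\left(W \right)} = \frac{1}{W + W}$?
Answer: $\frac{15785}{9} \approx 1753.9$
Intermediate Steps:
$B{\left(W \right)} = \frac{1}{2 W}$
$H{\left(t \right)} = t + t^{2}$
$\left(\left(H{\left(B{\left(-3 \right)} \right)} + 52\right) + \left(\left(52 - 11\right) - 53\right)\right) 44 = \left(\left(\frac{1}{2 \left(-3\right)} \left(1 + \frac{1}{2 \left(-3\right)}\right) + 52\right) + \left(\left(52 - 11\right) - 53\right)\right) 44 = \left(\left(\frac{1}{2} \left(- \frac{1}{3}\right) \left(1 + \frac{1}{2} \left(- \frac{1}{3}\right)\right) + 52\right) + \left(41 - 53\right)\right) 44 = \left(\left(- \frac{1 - \frac{1}{6}}{6} + 52\right) - 12\right) 44 = \left(\left(\left(- \frac{1}{6}\right) \frac{5}{6} + 52\right) - 12\right) 44 = \left(\left(- \frac{5}{36} + 52\right) - 12\right) 44 = \left(\frac{1867}{36} - 12\right) 44 = \frac{1435}{36} \cdot 44 = \frac{15785}{9}$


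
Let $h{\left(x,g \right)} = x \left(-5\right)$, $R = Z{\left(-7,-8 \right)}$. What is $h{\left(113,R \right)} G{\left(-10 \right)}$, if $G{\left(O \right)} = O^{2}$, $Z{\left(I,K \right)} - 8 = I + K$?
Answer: $-56500$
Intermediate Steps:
$Z{\left(I,K \right)} = 8 + I + K$ ($Z{\left(I,K \right)} = 8 + \left(I + K\right) = 8 + I + K$)
$R = -7$ ($R = 8 - 7 - 8 = -7$)
$h{\left(x,g \right)} = - 5 x$
$h{\left(113,R \right)} G{\left(-10 \right)} = \left(-5\right) 113 \left(-10\right)^{2} = \left(-565\right) 100 = -56500$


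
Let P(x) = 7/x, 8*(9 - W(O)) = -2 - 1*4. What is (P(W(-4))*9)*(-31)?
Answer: -2604/13 ≈ -200.31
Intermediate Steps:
W(O) = 39/4 (W(O) = 9 - (-2 - 1*4)/8 = 9 - (-2 - 4)/8 = 9 - ⅛*(-6) = 9 + ¾ = 39/4)
(P(W(-4))*9)*(-31) = ((7/(39/4))*9)*(-31) = ((7*(4/39))*9)*(-31) = ((28/39)*9)*(-31) = (84/13)*(-31) = -2604/13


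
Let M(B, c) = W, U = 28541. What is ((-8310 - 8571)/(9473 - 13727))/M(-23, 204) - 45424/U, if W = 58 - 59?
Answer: -225011439/40471138 ≈ -5.5598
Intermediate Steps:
W = -1
M(B, c) = -1
((-8310 - 8571)/(9473 - 13727))/M(-23, 204) - 45424/U = ((-8310 - 8571)/(9473 - 13727))/(-1) - 45424/28541 = -16881/(-4254)*(-1) - 45424*1/28541 = -16881*(-1/4254)*(-1) - 45424/28541 = (5627/1418)*(-1) - 45424/28541 = -5627/1418 - 45424/28541 = -225011439/40471138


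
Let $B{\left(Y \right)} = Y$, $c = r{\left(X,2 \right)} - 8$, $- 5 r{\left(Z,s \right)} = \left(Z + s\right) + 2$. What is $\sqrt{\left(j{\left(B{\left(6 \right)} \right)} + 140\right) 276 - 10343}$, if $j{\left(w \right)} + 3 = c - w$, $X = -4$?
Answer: $\sqrt{23605} \approx 153.64$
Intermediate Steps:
$r{\left(Z,s \right)} = - \frac{2}{5} - \frac{Z}{5} - \frac{s}{5}$ ($r{\left(Z,s \right)} = - \frac{\left(Z + s\right) + 2}{5} = - \frac{2 + Z + s}{5} = - \frac{2}{5} - \frac{Z}{5} - \frac{s}{5}$)
$c = -8$ ($c = \left(- \frac{2}{5} - - \frac{4}{5} - \frac{2}{5}\right) - 8 = \left(- \frac{2}{5} + \frac{4}{5} - \frac{2}{5}\right) - 8 = 0 - 8 = -8$)
$j{\left(w \right)} = -11 - w$ ($j{\left(w \right)} = -3 - \left(8 + w\right) = -11 - w$)
$\sqrt{\left(j{\left(B{\left(6 \right)} \right)} + 140\right) 276 - 10343} = \sqrt{\left(\left(-11 - 6\right) + 140\right) 276 - 10343} = \sqrt{\left(-17 + 140\right) 276 - 10343} = \sqrt{123 \cdot 276 - 10343} = \sqrt{33948 - 10343} = \sqrt{23605}$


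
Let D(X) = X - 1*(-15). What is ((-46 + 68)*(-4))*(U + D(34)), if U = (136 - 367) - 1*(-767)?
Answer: -51480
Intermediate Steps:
U = 536 (U = -231 + 767 = 536)
D(X) = 15 + X (D(X) = X + 15 = 15 + X)
((-46 + 68)*(-4))*(U + D(34)) = ((-46 + 68)*(-4))*(536 + (15 + 34)) = (22*(-4))*(536 + 49) = -88*585 = -51480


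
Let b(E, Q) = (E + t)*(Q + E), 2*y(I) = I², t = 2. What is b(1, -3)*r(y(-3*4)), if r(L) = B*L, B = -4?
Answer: 1728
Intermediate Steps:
y(I) = I²/2
b(E, Q) = (2 + E)*(E + Q) (b(E, Q) = (E + 2)*(Q + E) = (2 + E)*(E + Q))
r(L) = -4*L
b(1, -3)*r(y(-3*4)) = (1² + 2*1 + 2*(-3) + 1*(-3))*(-2*(-3*4)²) = (1 + 2 - 6 - 3)*(-2*(-12)²) = -(-24)*(½)*144 = -(-24)*72 = -6*(-288) = 1728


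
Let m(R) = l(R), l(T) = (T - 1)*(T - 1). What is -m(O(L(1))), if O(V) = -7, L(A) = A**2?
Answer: -64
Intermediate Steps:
l(T) = (-1 + T)**2 (l(T) = (-1 + T)*(-1 + T) = (-1 + T)**2)
m(R) = (-1 + R)**2
-m(O(L(1))) = -(-1 - 7)**2 = -1*(-8)**2 = -1*64 = -64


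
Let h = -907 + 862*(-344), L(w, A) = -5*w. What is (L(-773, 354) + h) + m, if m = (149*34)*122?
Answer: 324482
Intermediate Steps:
m = 618052 (m = 5066*122 = 618052)
h = -297435 (h = -907 - 296528 = -297435)
(L(-773, 354) + h) + m = (-5*(-773) - 297435) + 618052 = (3865 - 297435) + 618052 = -293570 + 618052 = 324482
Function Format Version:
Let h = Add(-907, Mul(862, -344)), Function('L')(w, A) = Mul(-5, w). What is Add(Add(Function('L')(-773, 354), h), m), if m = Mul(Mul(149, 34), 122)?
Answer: 324482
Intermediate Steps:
m = 618052 (m = Mul(5066, 122) = 618052)
h = -297435 (h = Add(-907, -296528) = -297435)
Add(Add(Function('L')(-773, 354), h), m) = Add(Add(Mul(-5, -773), -297435), 618052) = Add(Add(3865, -297435), 618052) = Add(-293570, 618052) = 324482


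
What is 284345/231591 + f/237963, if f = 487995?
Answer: 60226279760/18370029711 ≈ 3.2785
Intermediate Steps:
284345/231591 + f/237963 = 284345/231591 + 487995/237963 = 284345*(1/231591) + 487995*(1/237963) = 284345/231591 + 162665/79321 = 60226279760/18370029711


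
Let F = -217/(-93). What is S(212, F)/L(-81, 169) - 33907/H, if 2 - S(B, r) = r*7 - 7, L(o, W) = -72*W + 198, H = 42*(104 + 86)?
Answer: -305119/71820 ≈ -4.2484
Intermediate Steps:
H = 7980 (H = 42*190 = 7980)
L(o, W) = 198 - 72*W
F = 7/3 (F = -217*(-1/93) = 7/3 ≈ 2.3333)
S(B, r) = 9 - 7*r (S(B, r) = 2 - (r*7 - 7) = 2 - (7*r - 7) = 2 - (-7 + 7*r) = 2 + (7 - 7*r) = 9 - 7*r)
S(212, F)/L(-81, 169) - 33907/H = (9 - 7*7/3)/(198 - 72*169) - 33907/7980 = (9 - 49/3)/(198 - 12168) - 33907*1/7980 = -22/3/(-11970) - 33907/7980 = -22/3*(-1/11970) - 33907/7980 = 11/17955 - 33907/7980 = -305119/71820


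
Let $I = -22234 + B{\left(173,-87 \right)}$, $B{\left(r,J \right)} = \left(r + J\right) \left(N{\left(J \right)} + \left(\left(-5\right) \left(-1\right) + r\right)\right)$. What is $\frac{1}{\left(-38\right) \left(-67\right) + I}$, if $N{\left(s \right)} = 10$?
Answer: $- \frac{1}{3520} \approx -0.00028409$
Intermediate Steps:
$B{\left(r,J \right)} = \left(15 + r\right) \left(J + r\right)$ ($B{\left(r,J \right)} = \left(r + J\right) \left(10 + \left(\left(-5\right) \left(-1\right) + r\right)\right) = \left(J + r\right) \left(10 + \left(5 + r\right)\right) = \left(J + r\right) \left(15 + r\right) = \left(15 + r\right) \left(J + r\right)$)
$I = -6066$ ($I = -22234 + \left(173^{2} + 15 \left(-87\right) + 15 \cdot 173 - 15051\right) = -22234 + \left(29929 - 1305 + 2595 - 15051\right) = -22234 + 16168 = -6066$)
$\frac{1}{\left(-38\right) \left(-67\right) + I} = \frac{1}{\left(-38\right) \left(-67\right) - 6066} = \frac{1}{2546 - 6066} = \frac{1}{-3520} = - \frac{1}{3520}$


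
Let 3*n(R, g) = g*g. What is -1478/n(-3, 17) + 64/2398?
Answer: -5307118/346511 ≈ -15.316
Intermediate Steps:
n(R, g) = g²/3 (n(R, g) = (g*g)/3 = g²/3)
-1478/n(-3, 17) + 64/2398 = -1478/((⅓)*17²) + 64/2398 = -1478/((⅓)*289) + 64*(1/2398) = -1478/289/3 + 32/1199 = -1478*3/289 + 32/1199 = -4434/289 + 32/1199 = -5307118/346511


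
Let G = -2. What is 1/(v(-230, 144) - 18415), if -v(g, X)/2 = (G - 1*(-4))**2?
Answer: -1/18423 ≈ -5.4280e-5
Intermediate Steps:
v(g, X) = -8 (v(g, X) = -2*(-2 - 1*(-4))**2 = -2*(-2 + 4)**2 = -2*2**2 = -2*4 = -8)
1/(v(-230, 144) - 18415) = 1/(-8 - 18415) = 1/(-18423) = -1/18423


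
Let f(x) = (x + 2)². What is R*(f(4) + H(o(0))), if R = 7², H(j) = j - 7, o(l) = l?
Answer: 1421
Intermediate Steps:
f(x) = (2 + x)²
H(j) = -7 + j
R = 49
R*(f(4) + H(o(0))) = 49*((2 + 4)² + (-7 + 0)) = 49*(6² - 7) = 49*(36 - 7) = 49*29 = 1421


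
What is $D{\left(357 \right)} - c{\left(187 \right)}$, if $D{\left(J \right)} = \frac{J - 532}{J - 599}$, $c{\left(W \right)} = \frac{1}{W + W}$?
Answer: $\frac{1482}{2057} \approx 0.72047$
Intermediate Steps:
$c{\left(W \right)} = \frac{1}{2 W}$
$D{\left(J \right)} = \frac{-532 + J}{-599 + J}$
$D{\left(357 \right)} - c{\left(187 \right)} = \frac{-532 + 357}{-599 + 357} - \frac{1}{2 \cdot 187} = \frac{1}{-242} \left(-175\right) - \frac{1}{2} \cdot \frac{1}{187} = \left(- \frac{1}{242}\right) \left(-175\right) - \frac{1}{374} = \frac{175}{242} - \frac{1}{374} = \frac{1482}{2057}$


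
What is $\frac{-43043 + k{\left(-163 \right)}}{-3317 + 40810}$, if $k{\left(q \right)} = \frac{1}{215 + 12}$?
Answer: $- \frac{9770760}{8510911} \approx -1.148$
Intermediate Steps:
$k{\left(q \right)} = \frac{1}{227}$
$\frac{-43043 + k{\left(-163 \right)}}{-3317 + 40810} = \frac{-43043 + \frac{1}{227}}{-3317 + 40810} = - \frac{9770760}{227 \cdot 37493} = \left(- \frac{9770760}{227}\right) \frac{1}{37493} = - \frac{9770760}{8510911}$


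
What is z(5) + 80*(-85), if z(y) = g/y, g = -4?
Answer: -34004/5 ≈ -6800.8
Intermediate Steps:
z(y) = -4/y
z(5) + 80*(-85) = -4/5 + 80*(-85) = -4*1/5 - 6800 = -4/5 - 6800 = -34004/5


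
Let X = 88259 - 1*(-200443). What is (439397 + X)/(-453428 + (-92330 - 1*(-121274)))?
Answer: -728099/424484 ≈ -1.7153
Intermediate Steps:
X = 288702 (X = 88259 + 200443 = 288702)
(439397 + X)/(-453428 + (-92330 - 1*(-121274))) = (439397 + 288702)/(-453428 + (-92330 - 1*(-121274))) = 728099/(-453428 + (-92330 + 121274)) = 728099/(-453428 + 28944) = 728099/(-424484) = 728099*(-1/424484) = -728099/424484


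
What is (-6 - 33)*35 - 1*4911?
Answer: -6276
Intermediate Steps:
(-6 - 33)*35 - 1*4911 = -39*35 - 4911 = -1365 - 4911 = -6276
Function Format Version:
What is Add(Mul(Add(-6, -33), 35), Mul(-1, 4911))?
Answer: -6276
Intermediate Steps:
Add(Mul(Add(-6, -33), 35), Mul(-1, 4911)) = Add(Mul(-39, 35), -4911) = Add(-1365, -4911) = -6276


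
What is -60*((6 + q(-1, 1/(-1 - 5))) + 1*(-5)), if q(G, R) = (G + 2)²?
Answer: -120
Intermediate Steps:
q(G, R) = (2 + G)²
-60*((6 + q(-1, 1/(-1 - 5))) + 1*(-5)) = -60*((6 + (2 - 1)²) + 1*(-5)) = -60*((6 + 1²) - 5) = -60*((6 + 1) - 5) = -60*(7 - 5) = -60*2 = -120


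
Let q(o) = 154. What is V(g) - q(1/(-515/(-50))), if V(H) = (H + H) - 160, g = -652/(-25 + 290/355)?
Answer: -446554/1717 ≈ -260.08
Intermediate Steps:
g = 46292/1717 (g = -652/(-25 + 290*(1/355)) = -652/(-25 + 58/71) = -652/(-1717/71) = -652*(-71/1717) = 46292/1717 ≈ 26.961)
V(H) = -160 + 2*H (V(H) = 2*H - 160 = -160 + 2*H)
V(g) - q(1/(-515/(-50))) = (-160 + 2*(46292/1717)) - 1*154 = (-160 + 92584/1717) - 154 = -182136/1717 - 154 = -446554/1717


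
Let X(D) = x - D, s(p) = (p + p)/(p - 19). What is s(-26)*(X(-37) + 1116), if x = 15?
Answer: 60736/45 ≈ 1349.7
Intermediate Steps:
s(p) = 2*p/(-19 + p) (s(p) = (2*p)/(-19 + p) = 2*p/(-19 + p))
X(D) = 15 - D
s(-26)*(X(-37) + 1116) = (2*(-26)/(-19 - 26))*((15 - 1*(-37)) + 1116) = (2*(-26)/(-45))*((15 + 37) + 1116) = (2*(-26)*(-1/45))*(52 + 1116) = (52/45)*1168 = 60736/45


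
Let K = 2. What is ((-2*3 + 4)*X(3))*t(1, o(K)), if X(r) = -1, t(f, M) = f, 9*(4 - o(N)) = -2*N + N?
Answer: 2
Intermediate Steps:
o(N) = 4 + N/9 (o(N) = 4 - (-2*N + N)/9 = 4 - (-1)*N/9 = 4 + N/9)
((-2*3 + 4)*X(3))*t(1, o(K)) = ((-2*3 + 4)*(-1))*1 = ((-6 + 4)*(-1))*1 = -2*(-1)*1 = 2*1 = 2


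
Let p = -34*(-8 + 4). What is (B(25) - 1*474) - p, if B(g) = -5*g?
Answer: -735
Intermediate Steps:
p = 136 (p = -34*(-4) = 136)
(B(25) - 1*474) - p = (-5*25 - 1*474) - 1*136 = (-125 - 474) - 136 = -599 - 136 = -735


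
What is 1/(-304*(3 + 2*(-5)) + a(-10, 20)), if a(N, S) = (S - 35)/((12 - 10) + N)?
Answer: 8/17039 ≈ 0.00046951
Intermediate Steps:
a(N, S) = (-35 + S)/(2 + N)
1/(-304*(3 + 2*(-5)) + a(-10, 20)) = 1/(-304*(3 + 2*(-5)) + (-35 + 20)/(2 - 10)) = 1/(-304*(3 - 10) - 15/(-8)) = 1/(-304*(-7) - ⅛*(-15)) = 1/(2128 + 15/8) = 1/(17039/8) = 8/17039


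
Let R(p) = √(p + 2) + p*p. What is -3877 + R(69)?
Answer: 884 + √71 ≈ 892.43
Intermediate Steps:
R(p) = p² + √(2 + p) (R(p) = √(2 + p) + p² = p² + √(2 + p))
-3877 + R(69) = -3877 + (69² + √(2 + 69)) = -3877 + (4761 + √71) = 884 + √71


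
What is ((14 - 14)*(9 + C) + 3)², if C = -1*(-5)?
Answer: 9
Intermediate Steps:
C = 5
((14 - 14)*(9 + C) + 3)² = ((14 - 14)*(9 + 5) + 3)² = (0*14 + 3)² = (0 + 3)² = 3² = 9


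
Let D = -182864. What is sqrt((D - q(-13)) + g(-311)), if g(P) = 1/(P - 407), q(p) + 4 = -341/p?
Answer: I*sqrt(15933698889394)/9334 ≈ 427.65*I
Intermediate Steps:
q(p) = -4 - 341/p
g(P) = 1/(-407 + P)
sqrt((D - q(-13)) + g(-311)) = sqrt((-182864 - (-4 - 341/(-13))) + 1/(-407 - 311)) = sqrt((-182864 - (-4 - 341*(-1/13))) + 1/(-718)) = sqrt((-182864 - (-4 + 341/13)) - 1/718) = sqrt((-182864 - 1*289/13) - 1/718) = sqrt((-182864 - 289/13) - 1/718) = sqrt(-2377521/13 - 1/718) = sqrt(-1707060091/9334) = I*sqrt(15933698889394)/9334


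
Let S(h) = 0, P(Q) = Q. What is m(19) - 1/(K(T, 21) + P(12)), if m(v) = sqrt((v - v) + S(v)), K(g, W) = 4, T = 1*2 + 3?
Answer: -1/16 ≈ -0.062500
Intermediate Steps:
T = 5 (T = 2 + 3 = 5)
m(v) = 0 (m(v) = sqrt((v - v) + 0) = sqrt(0 + 0) = sqrt(0) = 0)
m(19) - 1/(K(T, 21) + P(12)) = 0 - 1/(4 + 12) = 0 - 1/16 = -1/16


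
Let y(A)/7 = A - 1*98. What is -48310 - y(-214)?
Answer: -46126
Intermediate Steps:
y(A) = -686 + 7*A (y(A) = 7*(A - 1*98) = 7*(A - 98) = 7*(-98 + A) = -686 + 7*A)
-48310 - y(-214) = -48310 - (-686 + 7*(-214)) = -48310 - (-686 - 1498) = -48310 - 1*(-2184) = -48310 + 2184 = -46126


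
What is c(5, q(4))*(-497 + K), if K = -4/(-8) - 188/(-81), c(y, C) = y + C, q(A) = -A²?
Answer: 880627/162 ≈ 5436.0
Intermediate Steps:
c(y, C) = C + y
K = 457/162 (K = -4*(-⅛) - 188*(-1/81) = ½ + 188/81 = 457/162 ≈ 2.8210)
c(5, q(4))*(-497 + K) = (-1*4² + 5)*(-497 + 457/162) = (-1*16 + 5)*(-80057/162) = (-16 + 5)*(-80057/162) = -11*(-80057/162) = 880627/162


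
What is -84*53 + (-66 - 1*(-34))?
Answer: -4484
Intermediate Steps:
-84*53 + (-66 - 1*(-34)) = -4452 + (-66 + 34) = -4452 - 32 = -4484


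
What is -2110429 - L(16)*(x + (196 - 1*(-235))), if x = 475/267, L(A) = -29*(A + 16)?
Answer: -456252287/267 ≈ -1.7088e+6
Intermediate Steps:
L(A) = -464 - 29*A (L(A) = -29*(16 + A) = -464 - 29*A)
x = 475/267 (x = 475*(1/267) = 475/267 ≈ 1.7790)
-2110429 - L(16)*(x + (196 - 1*(-235))) = -2110429 - (-464 - 29*16)*(475/267 + (196 - 1*(-235))) = -2110429 - (-464 - 464)*(475/267 + (196 + 235)) = -2110429 - (-928)*(475/267 + 431) = -2110429 - (-928)*115552/267 = -2110429 - 1*(-107232256/267) = -2110429 + 107232256/267 = -456252287/267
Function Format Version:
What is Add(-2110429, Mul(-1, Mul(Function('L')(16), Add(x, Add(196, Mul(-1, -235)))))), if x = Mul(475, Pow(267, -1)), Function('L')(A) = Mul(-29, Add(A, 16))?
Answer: Rational(-456252287, 267) ≈ -1.7088e+6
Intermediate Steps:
Function('L')(A) = Add(-464, Mul(-29, A)) (Function('L')(A) = Mul(-29, Add(16, A)) = Add(-464, Mul(-29, A)))
x = Rational(475, 267) (x = Mul(475, Rational(1, 267)) = Rational(475, 267) ≈ 1.7790)
Add(-2110429, Mul(-1, Mul(Function('L')(16), Add(x, Add(196, Mul(-1, -235)))))) = Add(-2110429, Mul(-1, Mul(Add(-464, Mul(-29, 16)), Add(Rational(475, 267), Add(196, Mul(-1, -235)))))) = Add(-2110429, Mul(-1, Mul(Add(-464, -464), Add(Rational(475, 267), Add(196, 235))))) = Add(-2110429, Mul(-1, Mul(-928, Add(Rational(475, 267), 431)))) = Add(-2110429, Mul(-1, Mul(-928, Rational(115552, 267)))) = Add(-2110429, Mul(-1, Rational(-107232256, 267))) = Add(-2110429, Rational(107232256, 267)) = Rational(-456252287, 267)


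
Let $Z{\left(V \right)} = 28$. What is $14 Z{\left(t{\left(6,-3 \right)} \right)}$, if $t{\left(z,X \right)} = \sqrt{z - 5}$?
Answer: $392$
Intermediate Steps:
$t{\left(z,X \right)} = \sqrt{-5 + z}$
$14 Z{\left(t{\left(6,-3 \right)} \right)} = 14 \cdot 28 = 392$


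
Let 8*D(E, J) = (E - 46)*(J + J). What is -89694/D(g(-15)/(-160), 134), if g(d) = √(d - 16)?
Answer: 211247308800/3629365277 - 28702080*I*√31/3629365277 ≈ 58.205 - 0.044032*I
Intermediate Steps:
g(d) = √(-16 + d)
D(E, J) = J*(-46 + E)/4 (D(E, J) = ((E - 46)*(J + J))/8 = ((-46 + E)*(2*J))/8 = (2*J*(-46 + E))/8 = J*(-46 + E)/4)
-89694/D(g(-15)/(-160), 134) = -89694*2/(67*(-46 + √(-16 - 15)/(-160))) = -89694*2/(67*(-46 + √(-31)*(-1/160))) = -89694*2/(67*(-46 + (I*√31)*(-1/160))) = -89694*2/(67*(-46 - I*√31/160)) = -89694/(-1541 - 67*I*√31/320)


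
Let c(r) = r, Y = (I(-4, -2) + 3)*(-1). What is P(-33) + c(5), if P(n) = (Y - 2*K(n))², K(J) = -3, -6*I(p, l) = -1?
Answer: 469/36 ≈ 13.028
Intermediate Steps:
I(p, l) = ⅙ (I(p, l) = -⅙*(-1) = ⅙)
Y = -19/6 (Y = (⅙ + 3)*(-1) = (19/6)*(-1) = -19/6 ≈ -3.1667)
P(n) = 289/36 (P(n) = (-19/6 - 2*(-3))² = (-19/6 + 6)² = (17/6)² = 289/36)
P(-33) + c(5) = 289/36 + 5 = 469/36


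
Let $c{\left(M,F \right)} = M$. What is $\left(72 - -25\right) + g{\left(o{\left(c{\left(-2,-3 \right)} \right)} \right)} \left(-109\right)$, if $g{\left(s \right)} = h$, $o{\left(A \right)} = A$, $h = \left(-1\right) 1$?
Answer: $206$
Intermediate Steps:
$h = -1$
$g{\left(s \right)} = -1$
$\left(72 - -25\right) + g{\left(o{\left(c{\left(-2,-3 \right)} \right)} \right)} \left(-109\right) = \left(72 - -25\right) - -109 = \left(72 + 25\right) + 109 = 97 + 109 = 206$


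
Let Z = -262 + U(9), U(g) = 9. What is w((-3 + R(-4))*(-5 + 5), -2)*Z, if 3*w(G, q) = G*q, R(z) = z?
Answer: 0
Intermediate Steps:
w(G, q) = G*q/3 (w(G, q) = (G*q)/3 = G*q/3)
Z = -253 (Z = -262 + 9 = -253)
w((-3 + R(-4))*(-5 + 5), -2)*Z = ((1/3)*((-3 - 4)*(-5 + 5))*(-2))*(-253) = ((1/3)*(-7*0)*(-2))*(-253) = ((1/3)*0*(-2))*(-253) = 0*(-253) = 0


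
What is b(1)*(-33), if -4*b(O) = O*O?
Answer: 33/4 ≈ 8.2500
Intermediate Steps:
b(O) = -O**2/4 (b(O) = -O*O/4 = -O**2/4)
b(1)*(-33) = -1/4*1**2*(-33) = -1/4*1*(-33) = -1/4*(-33) = 33/4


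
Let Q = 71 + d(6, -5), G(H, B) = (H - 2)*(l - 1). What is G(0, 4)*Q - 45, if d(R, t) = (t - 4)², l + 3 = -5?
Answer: 2691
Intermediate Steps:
l = -8 (l = -3 - 5 = -8)
G(H, B) = 18 - 9*H (G(H, B) = (H - 2)*(-8 - 1) = (-2 + H)*(-9) = 18 - 9*H)
d(R, t) = (-4 + t)²
Q = 152 (Q = 71 + (-4 - 5)² = 71 + (-9)² = 71 + 81 = 152)
G(0, 4)*Q - 45 = (18 - 9*0)*152 - 45 = (18 + 0)*152 - 45 = 18*152 - 45 = 2736 - 45 = 2691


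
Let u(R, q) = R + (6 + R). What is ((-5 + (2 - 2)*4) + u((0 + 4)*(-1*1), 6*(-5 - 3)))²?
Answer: 49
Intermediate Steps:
u(R, q) = 6 + 2*R
((-5 + (2 - 2)*4) + u((0 + 4)*(-1*1), 6*(-5 - 3)))² = ((-5 + (2 - 2)*4) + (6 + 2*((0 + 4)*(-1*1))))² = ((-5 + 0*4) + (6 + 2*(4*(-1))))² = ((-5 + 0) + (6 + 2*(-4)))² = (-5 + (6 - 8))² = (-5 - 2)² = (-7)² = 49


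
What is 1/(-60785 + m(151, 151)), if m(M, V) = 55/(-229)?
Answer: -229/13919820 ≈ -1.6451e-5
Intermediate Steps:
m(M, V) = -55/229 (m(M, V) = 55*(-1/229) = -55/229)
1/(-60785 + m(151, 151)) = 1/(-60785 - 55/229) = 1/(-13919820/229) = -229/13919820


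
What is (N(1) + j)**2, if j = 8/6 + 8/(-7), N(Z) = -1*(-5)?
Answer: 11881/441 ≈ 26.941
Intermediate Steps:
N(Z) = 5
j = 4/21 (j = 8*(1/6) + 8*(-1/7) = 4/3 - 8/7 = 4/21 ≈ 0.19048)
(N(1) + j)**2 = (5 + 4/21)**2 = (109/21)**2 = 11881/441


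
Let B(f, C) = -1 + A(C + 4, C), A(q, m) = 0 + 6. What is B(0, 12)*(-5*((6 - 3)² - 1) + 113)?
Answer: 365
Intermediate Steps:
A(q, m) = 6
B(f, C) = 5 (B(f, C) = -1 + 6 = 5)
B(0, 12)*(-5*((6 - 3)² - 1) + 113) = 5*(-5*((6 - 3)² - 1) + 113) = 5*(-5*(3² - 1) + 113) = 5*(-5*(9 - 1) + 113) = 5*(-5*8 + 113) = 5*(-40 + 113) = 5*73 = 365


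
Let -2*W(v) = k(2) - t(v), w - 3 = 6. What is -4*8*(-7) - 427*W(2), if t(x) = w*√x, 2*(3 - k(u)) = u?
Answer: 651 - 3843*√2/2 ≈ -2066.4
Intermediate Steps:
w = 9 (w = 3 + 6 = 9)
k(u) = 3 - u/2
t(x) = 9*√x
W(v) = -1 + 9*√v/2 (W(v) = -((3 - ½*2) - 9*√v)/2 = -((3 - 1) - 9*√v)/2 = -(2 - 9*√v)/2 = -1 + 9*√v/2)
-4*8*(-7) - 427*W(2) = -4*8*(-7) - 427*(-1 + 9*√2/2) = -32*(-7) - (-427 + 3843*√2/2) = 224 + (427 - 3843*√2/2) = 651 - 3843*√2/2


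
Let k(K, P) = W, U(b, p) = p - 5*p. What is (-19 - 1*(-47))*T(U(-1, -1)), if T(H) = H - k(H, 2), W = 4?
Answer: 0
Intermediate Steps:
U(b, p) = -4*p
k(K, P) = 4
T(H) = -4 + H (T(H) = H - 1*4 = H - 4 = -4 + H)
(-19 - 1*(-47))*T(U(-1, -1)) = (-19 - 1*(-47))*(-4 - 4*(-1)) = (-19 + 47)*(-4 + 4) = 28*0 = 0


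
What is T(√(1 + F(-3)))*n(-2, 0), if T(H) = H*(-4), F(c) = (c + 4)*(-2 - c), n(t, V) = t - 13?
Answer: 60*√2 ≈ 84.853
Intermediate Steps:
n(t, V) = -13 + t
F(c) = (-2 - c)*(4 + c) (F(c) = (4 + c)*(-2 - c) = (-2 - c)*(4 + c))
T(H) = -4*H
T(√(1 + F(-3)))*n(-2, 0) = (-4*√(1 + (-8 - 1*(-3)² - 6*(-3))))*(-13 - 2) = -4*√(1 + (-8 - 1*9 + 18))*(-15) = -4*√(1 + (-8 - 9 + 18))*(-15) = -4*√(1 + 1)*(-15) = -4*√2*(-15) = 60*√2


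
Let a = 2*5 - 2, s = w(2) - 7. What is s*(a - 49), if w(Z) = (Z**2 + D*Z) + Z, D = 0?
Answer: 41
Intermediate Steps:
w(Z) = Z + Z**2 (w(Z) = (Z**2 + 0*Z) + Z = (Z**2 + 0) + Z = Z**2 + Z = Z + Z**2)
s = -1 (s = 2*(1 + 2) - 7 = 2*3 - 7 = 6 - 7 = -1)
a = 8 (a = 10 - 2 = 8)
s*(a - 49) = -(8 - 49) = -1*(-41) = 41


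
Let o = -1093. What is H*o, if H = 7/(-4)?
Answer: 7651/4 ≈ 1912.8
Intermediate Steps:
H = -7/4 (H = 7*(-¼) = -7/4 ≈ -1.7500)
H*o = -7/4*(-1093) = 7651/4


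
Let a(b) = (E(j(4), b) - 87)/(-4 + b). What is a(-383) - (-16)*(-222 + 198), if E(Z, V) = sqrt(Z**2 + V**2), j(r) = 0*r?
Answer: -148904/387 ≈ -384.76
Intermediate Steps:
j(r) = 0
E(Z, V) = sqrt(V**2 + Z**2)
a(b) = (-87 + sqrt(b**2))/(-4 + b) (a(b) = (sqrt(b**2 + 0**2) - 87)/(-4 + b) = (sqrt(b**2 + 0) - 87)/(-4 + b) = (sqrt(b**2) - 87)/(-4 + b) = (-87 + sqrt(b**2))/(-4 + b))
a(-383) - (-16)*(-222 + 198) = (-87 + sqrt((-383)**2))/(-4 - 383) - (-16)*(-222 + 198) = (-87 + sqrt(146689))/(-387) - (-16)*(-24) = -(-87 + 383)/387 - 1*384 = -1/387*296 - 384 = -296/387 - 384 = -148904/387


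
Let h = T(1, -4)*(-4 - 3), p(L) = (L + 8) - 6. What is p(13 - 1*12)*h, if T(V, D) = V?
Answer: -21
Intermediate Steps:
p(L) = 2 + L (p(L) = (8 + L) - 6 = 2 + L)
h = -7 (h = 1*(-4 - 3) = 1*(-7) = -7)
p(13 - 1*12)*h = (2 + (13 - 1*12))*(-7) = (2 + (13 - 12))*(-7) = (2 + 1)*(-7) = 3*(-7) = -21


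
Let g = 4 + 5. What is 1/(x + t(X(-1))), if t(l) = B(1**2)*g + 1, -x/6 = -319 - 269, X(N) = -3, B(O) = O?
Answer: 1/3538 ≈ 0.00028265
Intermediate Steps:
g = 9
x = 3528 (x = -6*(-319 - 269) = -6*(-588) = 3528)
t(l) = 10 (t(l) = 1**2*9 + 1 = 1*9 + 1 = 9 + 1 = 10)
1/(x + t(X(-1))) = 1/(3528 + 10) = 1/3538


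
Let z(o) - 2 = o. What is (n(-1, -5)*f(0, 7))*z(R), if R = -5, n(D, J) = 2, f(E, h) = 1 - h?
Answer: 36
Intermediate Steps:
z(o) = 2 + o
(n(-1, -5)*f(0, 7))*z(R) = (2*(1 - 1*7))*(2 - 5) = (2*(1 - 7))*(-3) = (2*(-6))*(-3) = -12*(-3) = 36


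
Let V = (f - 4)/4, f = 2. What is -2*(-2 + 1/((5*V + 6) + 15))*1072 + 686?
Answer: 179750/37 ≈ 4858.1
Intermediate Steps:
V = -1/2 (V = (2 - 4)/4 = (1/4)*(-2) = -1/2 ≈ -0.50000)
-2*(-2 + 1/((5*V + 6) + 15))*1072 + 686 = -2*(-2 + 1/((5*(-1/2) + 6) + 15))*1072 + 686 = -2*(-2 + 1/((-5/2 + 6) + 15))*1072 + 686 = -2*(-2 + 1/(7/2 + 15))*1072 + 686 = -2*(-2 + 1/(37/2))*1072 + 686 = -2*(-2 + 2/37)*1072 + 686 = -2*(-72/37)*1072 + 686 = (144/37)*1072 + 686 = 154368/37 + 686 = 179750/37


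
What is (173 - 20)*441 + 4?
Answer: 67477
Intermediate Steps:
(173 - 20)*441 + 4 = 153*441 + 4 = 67473 + 4 = 67477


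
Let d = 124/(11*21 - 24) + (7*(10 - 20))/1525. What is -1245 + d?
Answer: -78568153/63135 ≈ -1244.4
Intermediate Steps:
d = 34922/63135 (d = 124/(231 - 24) + (7*(-10))*(1/1525) = 124/207 - 70*1/1525 = 124*(1/207) - 14/305 = 124/207 - 14/305 = 34922/63135 ≈ 0.55313)
-1245 + d = -1245 + 34922/63135 = -78568153/63135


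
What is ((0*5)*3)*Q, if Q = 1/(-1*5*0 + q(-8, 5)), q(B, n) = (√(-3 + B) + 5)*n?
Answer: 0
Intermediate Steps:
q(B, n) = n*(5 + √(-3 + B)) (q(B, n) = (5 + √(-3 + B))*n = n*(5 + √(-3 + B)))
Q = 1/(25 + 5*I*√11) (Q = 1/(-1*5*0 + 5*(5 + √(-3 - 8))) = 1/(-5*0 + 5*(5 + √(-11))) = 1/(0 + 5*(5 + I*√11)) = 1/(0 + (25 + 5*I*√11)) = 1/(25 + 5*I*√11) ≈ 0.027778 - 0.018426*I)
((0*5)*3)*Q = ((0*5)*3)*(1/36 - I*√11/180) = (0*3)*(1/36 - I*√11/180) = 0*(1/36 - I*√11/180) = 0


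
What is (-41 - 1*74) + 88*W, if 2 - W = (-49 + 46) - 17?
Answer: 1821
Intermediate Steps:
W = 22 (W = 2 - ((-49 + 46) - 17) = 2 - (-3 - 17) = 2 - 1*(-20) = 2 + 20 = 22)
(-41 - 1*74) + 88*W = (-41 - 1*74) + 88*22 = (-41 - 74) + 1936 = -115 + 1936 = 1821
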